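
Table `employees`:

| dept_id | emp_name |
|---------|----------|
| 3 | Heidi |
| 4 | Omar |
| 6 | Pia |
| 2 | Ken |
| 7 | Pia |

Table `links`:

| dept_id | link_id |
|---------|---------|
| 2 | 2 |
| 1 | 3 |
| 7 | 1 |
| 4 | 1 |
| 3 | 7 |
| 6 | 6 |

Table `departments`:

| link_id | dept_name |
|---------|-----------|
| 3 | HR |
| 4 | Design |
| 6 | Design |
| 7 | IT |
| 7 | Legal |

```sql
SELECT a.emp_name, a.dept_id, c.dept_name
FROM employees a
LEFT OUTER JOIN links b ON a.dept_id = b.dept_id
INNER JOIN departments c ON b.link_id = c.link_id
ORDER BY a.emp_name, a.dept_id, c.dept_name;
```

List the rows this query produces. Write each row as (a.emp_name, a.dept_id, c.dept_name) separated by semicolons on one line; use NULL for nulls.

Step 1 — a LEFT JOIN b on dept_id → 5 row(s).
Then INNER JOIN `departments c` on link_id: keep only rows whose b.link_id appears in c.

(Heidi, 3, IT); (Heidi, 3, Legal); (Pia, 6, Design)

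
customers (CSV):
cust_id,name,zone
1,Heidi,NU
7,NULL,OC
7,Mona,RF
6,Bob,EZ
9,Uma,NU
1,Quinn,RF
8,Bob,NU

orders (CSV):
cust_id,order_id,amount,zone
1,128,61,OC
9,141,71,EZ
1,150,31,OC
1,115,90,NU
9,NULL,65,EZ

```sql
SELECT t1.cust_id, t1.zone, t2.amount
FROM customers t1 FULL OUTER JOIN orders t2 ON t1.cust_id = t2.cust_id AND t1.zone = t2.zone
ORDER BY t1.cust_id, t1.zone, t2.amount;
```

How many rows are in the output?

11

FULL OUTER JOIN keeps every row from both sides; unmatched rows get NULL for the other side's columns.
Matching on t1.cust_id = t2.cust_id AND t1.zone = t2.zone.
- t1 row (cust_id=1, zone=NU): matches 1 t2 row(s) → 1 output row(s).
- t1 row (cust_id=7, zone=OC): no match → kept, t2 columns NULL.
- t1 row (cust_id=7, zone=RF): no match → kept, t2 columns NULL.
- t1 row (cust_id=6, zone=EZ): no match → kept, t2 columns NULL.
- t1 row (cust_id=9, zone=NU): no match → kept, t2 columns NULL.
- t1 row (cust_id=1, zone=RF): no match → kept, t2 columns NULL.
- t1 row (cust_id=8, zone=NU): no match → kept, t2 columns NULL.
- 4 t2 row(s) had no t1 match → kept, t1 columns NULL.
Total: 1 matched + 10 padded = 11 rows.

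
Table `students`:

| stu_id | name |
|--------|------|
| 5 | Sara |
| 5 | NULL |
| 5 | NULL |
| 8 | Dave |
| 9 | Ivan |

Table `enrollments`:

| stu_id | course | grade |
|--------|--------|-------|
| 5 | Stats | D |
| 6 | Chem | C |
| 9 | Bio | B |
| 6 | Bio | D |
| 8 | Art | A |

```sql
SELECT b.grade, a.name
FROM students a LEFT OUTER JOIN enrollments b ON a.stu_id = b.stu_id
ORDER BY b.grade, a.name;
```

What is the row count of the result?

LEFT JOIN keeps every row from `students`; unmatched rows get NULL for `enrollments`'s columns.
Matching on a.stu_id = b.stu_id.
- a row (stu_id=5): matches 1 b row(s) → 1 output row(s).
- a row (stu_id=5): matches 1 b row(s) → 1 output row(s).
- a row (stu_id=5): matches 1 b row(s) → 1 output row(s).
- a row (stu_id=8): matches 1 b row(s) → 1 output row(s).
- a row (stu_id=9): matches 1 b row(s) → 1 output row(s).
Total: 5 rows.

5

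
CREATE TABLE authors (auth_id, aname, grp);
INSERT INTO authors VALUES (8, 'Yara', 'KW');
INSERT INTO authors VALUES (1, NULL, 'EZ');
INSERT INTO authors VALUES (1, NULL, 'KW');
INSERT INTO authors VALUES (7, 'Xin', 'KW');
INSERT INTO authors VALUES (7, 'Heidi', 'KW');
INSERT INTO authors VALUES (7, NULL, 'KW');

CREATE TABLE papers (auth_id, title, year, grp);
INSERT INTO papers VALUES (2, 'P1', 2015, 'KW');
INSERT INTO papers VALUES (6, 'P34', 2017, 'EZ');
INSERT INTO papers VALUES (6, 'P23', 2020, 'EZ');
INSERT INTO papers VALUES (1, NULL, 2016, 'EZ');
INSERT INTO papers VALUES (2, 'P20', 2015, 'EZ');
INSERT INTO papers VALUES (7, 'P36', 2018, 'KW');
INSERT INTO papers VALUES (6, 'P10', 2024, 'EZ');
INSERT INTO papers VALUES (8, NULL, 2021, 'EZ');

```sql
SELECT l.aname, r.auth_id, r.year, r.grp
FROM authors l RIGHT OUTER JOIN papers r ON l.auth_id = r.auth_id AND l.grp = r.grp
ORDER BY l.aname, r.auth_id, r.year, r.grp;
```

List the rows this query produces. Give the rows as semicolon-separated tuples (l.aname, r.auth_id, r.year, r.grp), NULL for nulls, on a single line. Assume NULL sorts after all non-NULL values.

(Heidi, 7, 2018, KW); (Xin, 7, 2018, KW); (NULL, 1, 2016, EZ); (NULL, 2, 2015, EZ); (NULL, 2, 2015, KW); (NULL, 6, 2017, EZ); (NULL, 6, 2020, EZ); (NULL, 6, 2024, EZ); (NULL, 7, 2018, KW); (NULL, 8, 2021, EZ)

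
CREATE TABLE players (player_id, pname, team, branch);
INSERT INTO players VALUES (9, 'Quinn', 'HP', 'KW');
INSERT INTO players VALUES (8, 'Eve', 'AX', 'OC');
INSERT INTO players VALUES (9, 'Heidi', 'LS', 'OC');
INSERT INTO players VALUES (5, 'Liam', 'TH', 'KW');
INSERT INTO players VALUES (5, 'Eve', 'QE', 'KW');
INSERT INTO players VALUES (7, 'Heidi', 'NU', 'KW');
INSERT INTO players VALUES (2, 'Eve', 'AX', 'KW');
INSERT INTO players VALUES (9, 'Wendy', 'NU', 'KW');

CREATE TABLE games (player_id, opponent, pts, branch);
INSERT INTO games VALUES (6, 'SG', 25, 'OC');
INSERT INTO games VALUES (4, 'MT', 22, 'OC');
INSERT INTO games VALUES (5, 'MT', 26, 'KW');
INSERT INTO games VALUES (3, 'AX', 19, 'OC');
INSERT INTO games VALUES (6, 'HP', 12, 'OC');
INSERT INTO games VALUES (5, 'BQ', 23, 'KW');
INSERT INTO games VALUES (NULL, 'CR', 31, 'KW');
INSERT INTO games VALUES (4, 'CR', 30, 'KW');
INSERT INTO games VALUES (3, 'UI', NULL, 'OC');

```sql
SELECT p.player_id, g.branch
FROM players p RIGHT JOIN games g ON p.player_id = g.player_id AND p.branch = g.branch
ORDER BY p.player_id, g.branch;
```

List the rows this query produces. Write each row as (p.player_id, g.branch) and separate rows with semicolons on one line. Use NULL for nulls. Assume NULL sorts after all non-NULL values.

RIGHT JOIN keeps every row from `games`; unmatched rows get NULL for `players`'s columns.
Matching on p.player_id = g.player_id AND p.branch = g.branch. A NULL in a compared column never satisfies the condition.
- p (player_id=9, branch=KW) has no partner in g.
- p (player_id=8, branch=OC) has no partner in g.
- p (player_id=9, branch=OC) has no partner in g.
- p (player_id=5, branch=KW) pairs with 2 row(s) of g.
- p (player_id=5, branch=KW) pairs with 2 row(s) of g.
- p (player_id=7, branch=KW) has no partner in g.
- p (player_id=2, branch=KW) has no partner in g.
- p (player_id=9, branch=KW) has no partner in g.
- 7 g row(s) had no p match → kept, p columns NULL.

(5, KW); (5, KW); (5, KW); (5, KW); (NULL, KW); (NULL, KW); (NULL, OC); (NULL, OC); (NULL, OC); (NULL, OC); (NULL, OC)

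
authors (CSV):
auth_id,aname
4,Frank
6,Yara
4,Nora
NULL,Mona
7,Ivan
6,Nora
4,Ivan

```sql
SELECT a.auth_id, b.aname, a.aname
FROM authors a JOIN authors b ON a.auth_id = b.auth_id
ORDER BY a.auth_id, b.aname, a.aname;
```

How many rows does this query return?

INNER JOIN keeps only pairs where the ON condition holds.
Matching on a.auth_id = b.auth_id. A NULL in a compared column never satisfies the condition.
- a (auth_id=4) pairs with 3 row(s) of b.
- a (auth_id=6) pairs with 2 row(s) of b.
- a (auth_id=4) pairs with 3 row(s) of b.
- a (auth_id=NULL) has no partner → excluded.
- a (auth_id=7) pairs with 1 row(s) of b.
- a (auth_id=6) pairs with 2 row(s) of b.
- a (auth_id=4) pairs with 3 row(s) of b.
Total: 14 rows.

14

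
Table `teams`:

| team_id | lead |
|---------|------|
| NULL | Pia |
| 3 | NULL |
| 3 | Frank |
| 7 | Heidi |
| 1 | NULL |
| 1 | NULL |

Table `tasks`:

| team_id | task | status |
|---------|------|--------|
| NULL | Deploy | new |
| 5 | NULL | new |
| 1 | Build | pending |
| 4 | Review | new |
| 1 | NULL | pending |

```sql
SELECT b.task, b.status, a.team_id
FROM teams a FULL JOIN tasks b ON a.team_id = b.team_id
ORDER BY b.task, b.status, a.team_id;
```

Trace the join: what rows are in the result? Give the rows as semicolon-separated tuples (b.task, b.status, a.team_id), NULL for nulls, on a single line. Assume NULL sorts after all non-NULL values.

(Build, pending, 1); (Build, pending, 1); (Deploy, new, NULL); (Review, new, NULL); (NULL, new, NULL); (NULL, pending, 1); (NULL, pending, 1); (NULL, NULL, 3); (NULL, NULL, 3); (NULL, NULL, 7); (NULL, NULL, NULL)

FULL OUTER JOIN keeps every row from both sides; unmatched rows get NULL for the other side's columns.
Matching on a.team_id = b.team_id. A NULL in a compared column never satisfies the condition.
- a row (team_id=NULL): no match → kept, b columns NULL.
- a row (team_id=3): no match → kept, b columns NULL.
- a row (team_id=3): no match → kept, b columns NULL.
- a row (team_id=7): no match → kept, b columns NULL.
- a row (team_id=1): matches 2 b row(s) → 2 output row(s).
- a row (team_id=1): matches 2 b row(s) → 2 output row(s).
- plus 3 unmatched b row(s), each kept with NULL a columns.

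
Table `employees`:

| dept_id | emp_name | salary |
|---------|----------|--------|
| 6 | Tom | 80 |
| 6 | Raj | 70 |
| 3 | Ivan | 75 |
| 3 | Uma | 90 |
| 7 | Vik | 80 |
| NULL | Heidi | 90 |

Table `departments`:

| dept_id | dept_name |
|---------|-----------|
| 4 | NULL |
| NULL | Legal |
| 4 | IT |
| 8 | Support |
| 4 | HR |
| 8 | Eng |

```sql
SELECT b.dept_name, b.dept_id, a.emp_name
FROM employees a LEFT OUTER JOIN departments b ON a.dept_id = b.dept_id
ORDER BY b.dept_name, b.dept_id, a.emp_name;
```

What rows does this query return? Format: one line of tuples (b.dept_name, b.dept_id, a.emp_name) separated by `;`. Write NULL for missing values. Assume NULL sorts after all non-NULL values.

LEFT JOIN keeps every row from `employees`; unmatched rows get NULL for `departments`'s columns.
Matching on a.dept_id = b.dept_id. A NULL in a compared column never satisfies the condition.
- a[0] dept_id=6 → no match; kept with NULLs on the b side.
- a[1] dept_id=6 → no match; kept with NULLs on the b side.
- a[2] dept_id=3 → no match; kept with NULLs on the b side.
- a[3] dept_id=3 → no match; kept with NULLs on the b side.
- a[4] dept_id=7 → no match; kept with NULLs on the b side.
- a[5] dept_id=NULL → no match; kept with NULLs on the b side.
After projecting and ordering:
b.dept_name | b.dept_id | a.emp_name
NULL | NULL | Heidi
NULL | NULL | Ivan
NULL | NULL | Raj
NULL | NULL | Tom
NULL | NULL | Uma
NULL | NULL | Vik

(NULL, NULL, Heidi); (NULL, NULL, Ivan); (NULL, NULL, Raj); (NULL, NULL, Tom); (NULL, NULL, Uma); (NULL, NULL, Vik)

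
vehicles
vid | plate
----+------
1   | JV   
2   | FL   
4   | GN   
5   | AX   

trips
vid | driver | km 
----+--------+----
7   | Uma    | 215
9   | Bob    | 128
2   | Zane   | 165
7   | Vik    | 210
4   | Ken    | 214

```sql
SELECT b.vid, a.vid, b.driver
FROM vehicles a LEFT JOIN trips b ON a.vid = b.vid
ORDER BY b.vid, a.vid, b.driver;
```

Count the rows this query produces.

4

LEFT JOIN keeps every row from `vehicles`; unmatched rows get NULL for `trips`'s columns.
Matching on a.vid = b.vid.
Matched pairs: 2; unmatched a rows kept: 2.
Total: 2 matched + 2 padded = 4 rows.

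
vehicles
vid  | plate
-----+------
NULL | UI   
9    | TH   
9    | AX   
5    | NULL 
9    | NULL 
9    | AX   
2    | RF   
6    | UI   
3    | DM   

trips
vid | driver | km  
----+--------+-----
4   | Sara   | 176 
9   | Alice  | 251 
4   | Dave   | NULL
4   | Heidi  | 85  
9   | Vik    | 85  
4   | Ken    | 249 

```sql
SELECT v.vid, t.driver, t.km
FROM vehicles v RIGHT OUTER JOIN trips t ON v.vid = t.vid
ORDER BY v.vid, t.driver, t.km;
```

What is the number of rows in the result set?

12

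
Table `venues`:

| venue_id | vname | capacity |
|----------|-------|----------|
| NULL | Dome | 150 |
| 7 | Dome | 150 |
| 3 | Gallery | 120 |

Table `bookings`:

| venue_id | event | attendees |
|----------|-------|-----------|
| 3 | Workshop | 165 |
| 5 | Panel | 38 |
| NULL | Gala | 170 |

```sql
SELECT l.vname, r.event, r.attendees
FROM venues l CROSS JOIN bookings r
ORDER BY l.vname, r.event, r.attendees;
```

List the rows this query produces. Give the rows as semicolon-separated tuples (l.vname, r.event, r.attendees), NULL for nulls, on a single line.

(Dome, Gala, 170); (Dome, Gala, 170); (Dome, Panel, 38); (Dome, Panel, 38); (Dome, Workshop, 165); (Dome, Workshop, 165); (Gallery, Gala, 170); (Gallery, Panel, 38); (Gallery, Workshop, 165)

CROSS JOIN pairs every row of `venues` with every row of `bookings`: 3 × 3 = 9 rows.
After projecting and ordering:
l.vname | r.event | r.attendees
Dome | Gala | 170
Dome | Gala | 170
Dome | Panel | 38
Dome | Panel | 38
Dome | Workshop | 165
Dome | Workshop | 165
Gallery | Gala | 170
Gallery | Panel | 38
Gallery | Workshop | 165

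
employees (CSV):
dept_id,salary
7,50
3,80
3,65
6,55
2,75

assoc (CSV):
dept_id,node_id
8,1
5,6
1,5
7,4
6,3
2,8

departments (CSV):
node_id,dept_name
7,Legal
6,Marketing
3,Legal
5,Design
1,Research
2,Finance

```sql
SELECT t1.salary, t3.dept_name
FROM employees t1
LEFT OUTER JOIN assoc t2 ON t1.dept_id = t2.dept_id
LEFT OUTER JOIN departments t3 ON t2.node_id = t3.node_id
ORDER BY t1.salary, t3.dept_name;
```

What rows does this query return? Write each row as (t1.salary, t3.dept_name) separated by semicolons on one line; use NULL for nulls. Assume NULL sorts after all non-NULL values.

Evaluate left to right. First `employees t1 LEFT JOIN assoc t2` on dept_id: 5 row(s).
Then LEFT JOIN `departments t3` on node_id: each of those 5 rows is kept; rows whose t2.node_id has no match in t3 get NULL for t3's columns.

(50, NULL); (55, Legal); (65, NULL); (75, NULL); (80, NULL)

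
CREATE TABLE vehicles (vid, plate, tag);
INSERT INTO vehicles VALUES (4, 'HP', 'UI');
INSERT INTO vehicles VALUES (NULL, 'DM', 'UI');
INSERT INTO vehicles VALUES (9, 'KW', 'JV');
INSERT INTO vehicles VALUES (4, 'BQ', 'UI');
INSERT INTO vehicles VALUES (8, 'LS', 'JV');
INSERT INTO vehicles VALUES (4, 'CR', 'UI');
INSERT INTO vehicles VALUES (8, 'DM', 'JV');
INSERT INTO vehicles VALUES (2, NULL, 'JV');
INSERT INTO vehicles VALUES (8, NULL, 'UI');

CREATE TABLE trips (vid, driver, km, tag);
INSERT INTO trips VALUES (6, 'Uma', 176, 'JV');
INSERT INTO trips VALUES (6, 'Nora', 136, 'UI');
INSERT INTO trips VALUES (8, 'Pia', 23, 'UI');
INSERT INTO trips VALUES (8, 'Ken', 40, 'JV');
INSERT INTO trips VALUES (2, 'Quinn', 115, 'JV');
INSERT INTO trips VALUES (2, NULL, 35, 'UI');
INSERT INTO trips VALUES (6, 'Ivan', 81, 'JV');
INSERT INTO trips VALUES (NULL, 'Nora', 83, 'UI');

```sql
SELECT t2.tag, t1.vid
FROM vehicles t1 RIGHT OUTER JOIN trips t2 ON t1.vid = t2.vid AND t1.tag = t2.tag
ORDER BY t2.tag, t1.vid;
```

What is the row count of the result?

RIGHT JOIN keeps every row from `trips`; unmatched rows get NULL for `vehicles`'s columns.
Matching on t1.vid = t2.vid AND t1.tag = t2.tag. A NULL in a compared column never satisfies the condition.
- t1 (vid=4, tag=UI) has no partner in t2.
- t1 (vid=NULL, tag=UI) has no partner in t2.
- t1 (vid=9, tag=JV) has no partner in t2.
- t1 (vid=4, tag=UI) has no partner in t2.
- t1 (vid=8, tag=JV) pairs with 1 row(s) of t2.
- t1 (vid=4, tag=UI) has no partner in t2.
- t1 (vid=8, tag=JV) pairs with 1 row(s) of t2.
- t1 (vid=2, tag=JV) pairs with 1 row(s) of t2.
- t1 (vid=8, tag=UI) pairs with 1 row(s) of t2.
- plus 5 unmatched t2 row(s), each kept with NULL t1 columns.
Total: 4 matched + 5 padded = 9 rows.

9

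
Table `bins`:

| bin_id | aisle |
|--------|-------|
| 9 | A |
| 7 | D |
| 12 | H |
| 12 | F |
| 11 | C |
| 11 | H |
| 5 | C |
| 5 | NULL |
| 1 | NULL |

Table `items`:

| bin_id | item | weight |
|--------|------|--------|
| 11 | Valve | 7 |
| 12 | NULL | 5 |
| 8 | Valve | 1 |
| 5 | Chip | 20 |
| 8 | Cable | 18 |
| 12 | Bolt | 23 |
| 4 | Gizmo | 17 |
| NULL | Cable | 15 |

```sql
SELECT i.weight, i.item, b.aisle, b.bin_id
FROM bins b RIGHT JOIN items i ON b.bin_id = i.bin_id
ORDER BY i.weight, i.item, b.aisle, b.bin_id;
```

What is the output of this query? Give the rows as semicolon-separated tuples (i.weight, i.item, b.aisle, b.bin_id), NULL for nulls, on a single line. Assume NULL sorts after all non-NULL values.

RIGHT JOIN keeps every row from `items`; unmatched rows get NULL for `bins`'s columns.
Matching on b.bin_id = i.bin_id. A NULL in a compared column never satisfies the condition.
Matched pairs: 8; unmatched i rows kept: 4.

(1, Valve, NULL, NULL); (5, NULL, F, 12); (5, NULL, H, 12); (7, Valve, C, 11); (7, Valve, H, 11); (15, Cable, NULL, NULL); (17, Gizmo, NULL, NULL); (18, Cable, NULL, NULL); (20, Chip, C, 5); (20, Chip, NULL, 5); (23, Bolt, F, 12); (23, Bolt, H, 12)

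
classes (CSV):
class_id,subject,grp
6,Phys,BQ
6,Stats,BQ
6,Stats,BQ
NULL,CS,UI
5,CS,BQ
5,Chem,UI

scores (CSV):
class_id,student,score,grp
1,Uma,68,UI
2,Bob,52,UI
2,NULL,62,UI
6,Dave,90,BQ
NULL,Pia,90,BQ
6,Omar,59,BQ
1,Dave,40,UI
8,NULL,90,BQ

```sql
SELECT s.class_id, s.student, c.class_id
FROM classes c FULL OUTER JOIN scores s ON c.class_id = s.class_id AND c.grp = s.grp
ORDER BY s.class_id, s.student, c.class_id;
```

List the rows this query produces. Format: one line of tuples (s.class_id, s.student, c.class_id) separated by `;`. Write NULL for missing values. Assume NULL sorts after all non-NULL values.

(1, Dave, NULL); (1, Uma, NULL); (2, Bob, NULL); (2, NULL, NULL); (6, Dave, 6); (6, Dave, 6); (6, Dave, 6); (6, Omar, 6); (6, Omar, 6); (6, Omar, 6); (8, NULL, NULL); (NULL, Pia, NULL); (NULL, NULL, 5); (NULL, NULL, 5); (NULL, NULL, NULL)

FULL OUTER JOIN keeps every row from both sides; unmatched rows get NULL for the other side's columns.
Matching on c.class_id = s.class_id AND c.grp = s.grp. A NULL in a compared column never satisfies the condition.
- class_id=6, grp=BQ: 2 matching s row(s), so 2 row(s) emitted.
- class_id=6, grp=BQ: 2 matching s row(s), so 2 row(s) emitted.
- class_id=6, grp=BQ: 2 matching s row(s), so 2 row(s) emitted.
- class_id=NULL, grp=UI: no s row matches, row kept with s columns NULL.
- class_id=5, grp=BQ: no s row matches, row kept with s columns NULL.
- class_id=5, grp=UI: no s row matches, row kept with s columns NULL.
- 6 row(s) from s found no c partner → padded with NULL.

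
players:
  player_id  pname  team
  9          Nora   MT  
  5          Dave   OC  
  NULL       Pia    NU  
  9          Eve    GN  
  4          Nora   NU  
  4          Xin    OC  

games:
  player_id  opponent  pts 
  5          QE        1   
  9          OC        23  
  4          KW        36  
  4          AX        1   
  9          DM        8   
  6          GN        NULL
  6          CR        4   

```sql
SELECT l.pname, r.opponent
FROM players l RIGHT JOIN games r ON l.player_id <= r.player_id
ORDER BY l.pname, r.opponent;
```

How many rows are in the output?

RIGHT JOIN keeps every row from `games`; unmatched rows get NULL for `players`'s columns.
Matching on l.player_id <= r.player_id. A NULL in a compared column never satisfies the condition.
- l row (player_id=9): matches 2 r row(s) → 2 output row(s).
- l row (player_id=5): matches 5 r row(s) → 5 output row(s).
- l row (player_id=NULL): no match.
- l row (player_id=9): matches 2 r row(s) → 2 output row(s).
- l row (player_id=4): matches 7 r row(s) → 7 output row(s).
- l row (player_id=4): matches 7 r row(s) → 7 output row(s).
- every r row matched at least one l row.
Total: 23 rows.

23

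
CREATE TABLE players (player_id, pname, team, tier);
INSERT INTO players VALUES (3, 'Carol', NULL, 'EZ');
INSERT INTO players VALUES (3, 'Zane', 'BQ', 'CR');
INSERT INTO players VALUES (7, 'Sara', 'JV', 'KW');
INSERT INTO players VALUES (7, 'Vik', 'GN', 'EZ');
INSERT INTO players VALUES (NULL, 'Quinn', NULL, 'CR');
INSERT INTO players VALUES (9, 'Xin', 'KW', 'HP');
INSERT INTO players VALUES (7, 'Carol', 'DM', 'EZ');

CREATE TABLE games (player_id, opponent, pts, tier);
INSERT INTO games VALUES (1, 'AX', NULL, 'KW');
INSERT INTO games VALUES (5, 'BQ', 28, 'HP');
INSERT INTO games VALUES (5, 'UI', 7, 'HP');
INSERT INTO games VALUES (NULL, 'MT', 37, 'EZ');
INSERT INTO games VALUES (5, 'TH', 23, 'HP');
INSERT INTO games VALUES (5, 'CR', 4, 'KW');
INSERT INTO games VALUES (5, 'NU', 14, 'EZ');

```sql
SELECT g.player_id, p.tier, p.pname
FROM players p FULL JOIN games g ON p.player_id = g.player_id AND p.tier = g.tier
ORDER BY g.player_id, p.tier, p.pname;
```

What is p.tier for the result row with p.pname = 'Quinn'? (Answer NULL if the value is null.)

FULL OUTER JOIN keeps every row from both sides; unmatched rows get NULL for the other side's columns.
Matching on p.player_id = g.player_id AND p.tier = g.tier. A NULL in a compared column never satisfies the condition.
Matched pairs: 0; unmatched p rows kept: 7; unmatched g rows kept: 7.

CR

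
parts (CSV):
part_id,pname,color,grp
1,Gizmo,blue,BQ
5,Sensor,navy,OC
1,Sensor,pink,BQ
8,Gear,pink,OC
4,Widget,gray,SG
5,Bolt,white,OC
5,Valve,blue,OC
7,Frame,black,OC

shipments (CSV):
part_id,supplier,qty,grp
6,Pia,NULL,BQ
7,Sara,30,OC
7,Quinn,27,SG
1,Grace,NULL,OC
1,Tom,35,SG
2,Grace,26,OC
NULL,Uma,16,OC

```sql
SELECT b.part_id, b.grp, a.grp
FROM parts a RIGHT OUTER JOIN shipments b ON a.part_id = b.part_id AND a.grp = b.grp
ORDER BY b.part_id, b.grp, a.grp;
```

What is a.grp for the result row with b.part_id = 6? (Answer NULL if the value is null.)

RIGHT JOIN keeps every row from `shipments`; unmatched rows get NULL for `parts`'s columns.
Matching on a.part_id = b.part_id AND a.grp = b.grp. A NULL in a compared column never satisfies the condition.
- a row (part_id=1, grp=BQ): no match.
- a row (part_id=5, grp=OC): no match.
- a row (part_id=1, grp=BQ): no match.
- a row (part_id=8, grp=OC): no match.
- a row (part_id=4, grp=SG): no match.
- a row (part_id=5, grp=OC): no match.
- a row (part_id=5, grp=OC): no match.
- a row (part_id=7, grp=OC): matches 1 b row(s) → 1 output row(s).
- 6 row(s) from b found no a partner → padded with NULL.

NULL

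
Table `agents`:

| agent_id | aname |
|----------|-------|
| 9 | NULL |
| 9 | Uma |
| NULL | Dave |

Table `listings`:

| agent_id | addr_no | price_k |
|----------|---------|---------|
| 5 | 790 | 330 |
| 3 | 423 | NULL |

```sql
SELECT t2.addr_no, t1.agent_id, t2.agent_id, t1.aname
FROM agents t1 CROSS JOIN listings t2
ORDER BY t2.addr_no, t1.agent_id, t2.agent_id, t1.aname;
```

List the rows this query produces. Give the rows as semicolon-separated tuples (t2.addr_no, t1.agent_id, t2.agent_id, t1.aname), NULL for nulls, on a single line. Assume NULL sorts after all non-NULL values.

CROSS JOIN pairs every row of `agents` with every row of `listings`: 3 × 2 = 6 rows.
After projecting and ordering:
t2.addr_no | t1.agent_id | t2.agent_id | t1.aname
423 | 9 | 3 | Uma
423 | 9 | 3 | NULL
423 | NULL | 3 | Dave
790 | 9 | 5 | Uma
790 | 9 | 5 | NULL
790 | NULL | 5 | Dave

(423, 9, 3, Uma); (423, 9, 3, NULL); (423, NULL, 3, Dave); (790, 9, 5, Uma); (790, 9, 5, NULL); (790, NULL, 5, Dave)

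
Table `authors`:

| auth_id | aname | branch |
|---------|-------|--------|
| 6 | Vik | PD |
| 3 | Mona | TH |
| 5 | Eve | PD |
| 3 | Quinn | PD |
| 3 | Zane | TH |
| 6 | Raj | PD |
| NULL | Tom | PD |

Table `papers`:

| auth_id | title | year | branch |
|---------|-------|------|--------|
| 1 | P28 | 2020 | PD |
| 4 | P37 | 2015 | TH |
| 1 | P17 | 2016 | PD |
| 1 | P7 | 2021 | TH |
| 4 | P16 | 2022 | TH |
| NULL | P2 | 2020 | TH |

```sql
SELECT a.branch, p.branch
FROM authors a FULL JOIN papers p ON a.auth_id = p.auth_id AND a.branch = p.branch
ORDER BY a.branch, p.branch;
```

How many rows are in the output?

FULL OUTER JOIN keeps every row from both sides; unmatched rows get NULL for the other side's columns.
Matching on a.auth_id = p.auth_id AND a.branch = p.branch. A NULL in a compared column never satisfies the condition.
Matched pairs: 0; unmatched a rows kept: 7; unmatched p rows kept: 6.
Total: 0 matched + 13 padded = 13 rows.

13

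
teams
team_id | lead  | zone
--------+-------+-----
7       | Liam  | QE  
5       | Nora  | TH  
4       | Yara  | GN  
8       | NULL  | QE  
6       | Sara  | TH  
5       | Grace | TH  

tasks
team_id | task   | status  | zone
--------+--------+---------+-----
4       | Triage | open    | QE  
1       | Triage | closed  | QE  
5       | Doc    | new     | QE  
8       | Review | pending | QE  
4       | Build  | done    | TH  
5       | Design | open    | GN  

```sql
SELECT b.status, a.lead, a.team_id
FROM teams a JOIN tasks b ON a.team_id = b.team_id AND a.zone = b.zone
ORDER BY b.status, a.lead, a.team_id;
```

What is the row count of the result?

1

INNER JOIN keeps only pairs where the ON condition holds.
Matching on a.team_id = b.team_id AND a.zone = b.zone.
- a (team_id=7, zone=QE) has no partner → excluded.
- a (team_id=5, zone=TH) has no partner → excluded.
- a (team_id=4, zone=GN) has no partner → excluded.
- a (team_id=8, zone=QE) pairs with 1 row(s) of b.
- a (team_id=6, zone=TH) has no partner → excluded.
- a (team_id=5, zone=TH) has no partner → excluded.
Total: 1 rows.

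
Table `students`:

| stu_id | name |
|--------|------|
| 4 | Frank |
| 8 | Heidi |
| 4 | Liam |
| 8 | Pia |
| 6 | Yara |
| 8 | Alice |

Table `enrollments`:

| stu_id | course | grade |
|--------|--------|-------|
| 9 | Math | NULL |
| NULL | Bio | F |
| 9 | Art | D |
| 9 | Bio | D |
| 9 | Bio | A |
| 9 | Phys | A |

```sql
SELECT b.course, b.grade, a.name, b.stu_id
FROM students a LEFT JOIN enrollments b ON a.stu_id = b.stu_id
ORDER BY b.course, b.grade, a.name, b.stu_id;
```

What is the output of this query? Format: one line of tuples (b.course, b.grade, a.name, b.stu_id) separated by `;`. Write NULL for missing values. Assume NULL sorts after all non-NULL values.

LEFT JOIN keeps every row from `students`; unmatched rows get NULL for `enrollments`'s columns.
Matching on a.stu_id = b.stu_id. A NULL in a compared column never satisfies the condition.
Matched pairs: 0; unmatched a rows kept: 6.

(NULL, NULL, Alice, NULL); (NULL, NULL, Frank, NULL); (NULL, NULL, Heidi, NULL); (NULL, NULL, Liam, NULL); (NULL, NULL, Pia, NULL); (NULL, NULL, Yara, NULL)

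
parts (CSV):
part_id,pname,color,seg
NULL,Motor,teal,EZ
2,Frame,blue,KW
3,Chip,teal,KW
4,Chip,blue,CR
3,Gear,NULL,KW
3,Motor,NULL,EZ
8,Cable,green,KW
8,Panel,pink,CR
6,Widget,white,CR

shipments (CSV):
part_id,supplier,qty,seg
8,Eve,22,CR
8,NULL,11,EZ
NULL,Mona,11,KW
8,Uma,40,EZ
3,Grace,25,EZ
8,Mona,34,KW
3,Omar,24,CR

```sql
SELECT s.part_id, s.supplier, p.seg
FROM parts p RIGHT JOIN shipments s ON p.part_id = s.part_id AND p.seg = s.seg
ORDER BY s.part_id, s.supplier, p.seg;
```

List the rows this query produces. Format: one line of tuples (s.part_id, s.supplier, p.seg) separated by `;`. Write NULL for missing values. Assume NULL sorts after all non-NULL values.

(3, Grace, EZ); (3, Omar, NULL); (8, Eve, CR); (8, Mona, KW); (8, Uma, NULL); (8, NULL, NULL); (NULL, Mona, NULL)

RIGHT JOIN keeps every row from `shipments`; unmatched rows get NULL for `parts`'s columns.
Matching on p.part_id = s.part_id AND p.seg = s.seg. A NULL in a compared column never satisfies the condition.
- p[0] part_id=NULL, seg=EZ → no match.
- p[1] part_id=2, seg=KW → no match.
- p[2] part_id=3, seg=KW → no match.
- p[3] part_id=4, seg=CR → no match.
- p[4] part_id=3, seg=KW → no match.
- p[5] part_id=3, seg=EZ → 1 match(es) in s → 1 row(s).
- p[6] part_id=8, seg=KW → 1 match(es) in s → 1 row(s).
- p[7] part_id=8, seg=CR → 1 match(es) in s → 1 row(s).
- p[8] part_id=6, seg=CR → no match.
- 4 s row(s) had no p match → kept, p columns NULL.
After projecting and ordering:
s.part_id | s.supplier | p.seg
3 | Grace | EZ
3 | Omar | NULL
8 | Eve | CR
8 | Mona | KW
8 | Uma | NULL
8 | NULL | NULL
NULL | Mona | NULL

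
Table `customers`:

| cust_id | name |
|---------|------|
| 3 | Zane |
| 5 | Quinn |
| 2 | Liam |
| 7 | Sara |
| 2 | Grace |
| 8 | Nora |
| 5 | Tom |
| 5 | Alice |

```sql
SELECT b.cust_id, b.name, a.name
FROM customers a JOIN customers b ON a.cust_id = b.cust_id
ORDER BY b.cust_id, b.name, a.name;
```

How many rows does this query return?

INNER JOIN keeps only pairs where the ON condition holds.
Matching on a.cust_id = b.cust_id.
- a row (cust_id=3): matches 1 b row(s) → 1 output row(s).
- a row (cust_id=5): matches 3 b row(s) → 3 output row(s).
- a row (cust_id=2): matches 2 b row(s) → 2 output row(s).
- a row (cust_id=7): matches 1 b row(s) → 1 output row(s).
- a row (cust_id=2): matches 2 b row(s) → 2 output row(s).
- a row (cust_id=8): matches 1 b row(s) → 1 output row(s).
- a row (cust_id=5): matches 3 b row(s) → 3 output row(s).
- a row (cust_id=5): matches 3 b row(s) → 3 output row(s).
Total: 16 rows.

16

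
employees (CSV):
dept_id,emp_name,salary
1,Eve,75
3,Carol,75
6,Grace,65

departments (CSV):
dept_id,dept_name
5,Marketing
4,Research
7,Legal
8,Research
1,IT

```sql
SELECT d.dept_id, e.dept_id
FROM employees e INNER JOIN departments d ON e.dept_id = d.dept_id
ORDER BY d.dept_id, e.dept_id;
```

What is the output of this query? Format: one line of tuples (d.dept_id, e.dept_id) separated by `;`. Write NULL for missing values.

(1, 1)

INNER JOIN keeps only pairs where the ON condition holds.
Matching on e.dept_id = d.dept_id.
- e (dept_id=1) pairs with 1 row(s) of d.
- e (dept_id=3) has no partner → excluded.
- e (dept_id=6) has no partner → excluded.
After projecting and ordering:
d.dept_id | e.dept_id
1 | 1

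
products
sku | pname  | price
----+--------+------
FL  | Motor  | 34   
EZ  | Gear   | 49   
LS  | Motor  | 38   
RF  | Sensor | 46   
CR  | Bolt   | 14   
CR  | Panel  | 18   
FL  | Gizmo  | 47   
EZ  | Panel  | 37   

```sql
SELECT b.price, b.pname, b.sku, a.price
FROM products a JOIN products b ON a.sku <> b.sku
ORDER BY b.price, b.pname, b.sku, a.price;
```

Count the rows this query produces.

50

INNER JOIN keeps only pairs where the ON condition holds.
Matching on a.sku <> b.sku.
- a row (sku=FL): matches 6 b row(s) → 6 output row(s).
- a row (sku=EZ): matches 6 b row(s) → 6 output row(s).
- a row (sku=LS): matches 7 b row(s) → 7 output row(s).
- a row (sku=RF): matches 7 b row(s) → 7 output row(s).
- a row (sku=CR): matches 6 b row(s) → 6 output row(s).
- a row (sku=CR): matches 6 b row(s) → 6 output row(s).
- a row (sku=FL): matches 6 b row(s) → 6 output row(s).
- a row (sku=EZ): matches 6 b row(s) → 6 output row(s).
Total: 50 rows.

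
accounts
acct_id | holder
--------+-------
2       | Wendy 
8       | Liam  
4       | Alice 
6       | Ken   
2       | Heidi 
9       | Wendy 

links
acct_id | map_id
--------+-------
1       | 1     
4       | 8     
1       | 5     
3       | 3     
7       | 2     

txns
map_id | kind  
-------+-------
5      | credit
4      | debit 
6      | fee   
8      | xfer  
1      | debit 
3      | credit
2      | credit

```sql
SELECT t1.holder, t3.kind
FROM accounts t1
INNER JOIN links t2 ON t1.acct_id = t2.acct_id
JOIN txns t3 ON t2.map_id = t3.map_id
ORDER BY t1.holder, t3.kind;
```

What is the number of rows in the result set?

1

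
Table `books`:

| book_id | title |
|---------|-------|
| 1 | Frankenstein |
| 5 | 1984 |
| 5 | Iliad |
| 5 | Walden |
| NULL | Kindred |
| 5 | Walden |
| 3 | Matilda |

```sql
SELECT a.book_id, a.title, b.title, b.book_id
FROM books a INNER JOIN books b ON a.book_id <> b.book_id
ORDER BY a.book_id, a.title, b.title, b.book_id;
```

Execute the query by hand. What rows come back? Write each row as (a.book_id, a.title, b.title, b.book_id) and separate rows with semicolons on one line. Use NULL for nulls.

(1, Frankenstein, 1984, 5); (1, Frankenstein, Iliad, 5); (1, Frankenstein, Matilda, 3); (1, Frankenstein, Walden, 5); (1, Frankenstein, Walden, 5); (3, Matilda, 1984, 5); (3, Matilda, Frankenstein, 1); (3, Matilda, Iliad, 5); (3, Matilda, Walden, 5); (3, Matilda, Walden, 5); (5, 1984, Frankenstein, 1); (5, 1984, Matilda, 3); (5, Iliad, Frankenstein, 1); (5, Iliad, Matilda, 3); (5, Walden, Frankenstein, 1); (5, Walden, Frankenstein, 1); (5, Walden, Matilda, 3); (5, Walden, Matilda, 3)

INNER JOIN keeps only pairs where the ON condition holds.
Matching on a.book_id <> b.book_id. A NULL in a compared column never satisfies the condition.
- a row (book_id=1): matches 5 b row(s) → 5 output row(s).
- a row (book_id=5): matches 2 b row(s) → 2 output row(s).
- a row (book_id=5): matches 2 b row(s) → 2 output row(s).
- a row (book_id=5): matches 2 b row(s) → 2 output row(s).
- a row (book_id=NULL): no match → dropped.
- a row (book_id=5): matches 2 b row(s) → 2 output row(s).
- a row (book_id=3): matches 5 b row(s) → 5 output row(s).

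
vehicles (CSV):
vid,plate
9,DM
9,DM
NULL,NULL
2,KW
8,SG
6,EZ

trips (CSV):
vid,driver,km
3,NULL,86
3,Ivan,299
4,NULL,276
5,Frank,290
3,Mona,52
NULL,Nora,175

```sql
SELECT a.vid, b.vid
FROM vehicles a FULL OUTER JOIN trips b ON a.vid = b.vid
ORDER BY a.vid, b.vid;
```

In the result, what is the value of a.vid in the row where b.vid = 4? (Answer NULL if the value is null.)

FULL OUTER JOIN keeps every row from both sides; unmatched rows get NULL for the other side's columns.
Matching on a.vid = b.vid. A NULL in a compared column never satisfies the condition.
- vid=9: no b row matches, row kept with b columns NULL.
- vid=9: no b row matches, row kept with b columns NULL.
- vid=NULL: no b row matches, row kept with b columns NULL.
- vid=2: no b row matches, row kept with b columns NULL.
- vid=8: no b row matches, row kept with b columns NULL.
- vid=6: no b row matches, row kept with b columns NULL.
- plus 6 unmatched b row(s), each kept with NULL a columns.

NULL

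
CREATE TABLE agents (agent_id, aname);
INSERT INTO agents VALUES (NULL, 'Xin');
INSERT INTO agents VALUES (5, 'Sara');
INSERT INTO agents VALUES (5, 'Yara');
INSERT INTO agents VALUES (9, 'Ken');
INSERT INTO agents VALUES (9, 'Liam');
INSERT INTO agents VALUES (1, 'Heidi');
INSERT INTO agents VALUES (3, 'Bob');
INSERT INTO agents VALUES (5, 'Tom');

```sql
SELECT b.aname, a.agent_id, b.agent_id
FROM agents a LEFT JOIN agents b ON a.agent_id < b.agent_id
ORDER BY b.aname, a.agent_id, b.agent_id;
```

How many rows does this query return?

LEFT JOIN keeps every row from `agents a`; unmatched rows get NULL for `agents b`'s columns.
Matching on a.agent_id < b.agent_id. A NULL in a compared column never satisfies the condition.
- a[0] agent_id=NULL → no match; kept with NULLs on the b side.
- a[1] agent_id=5 → 2 match(es) in b → 2 row(s).
- a[2] agent_id=5 → 2 match(es) in b → 2 row(s).
- a[3] agent_id=9 → no match; kept with NULLs on the b side.
- a[4] agent_id=9 → no match; kept with NULLs on the b side.
- a[5] agent_id=1 → 6 match(es) in b → 6 row(s).
- a[6] agent_id=3 → 5 match(es) in b → 5 row(s).
- a[7] agent_id=5 → 2 match(es) in b → 2 row(s).
Total: 17 matched + 3 padded = 20 rows.

20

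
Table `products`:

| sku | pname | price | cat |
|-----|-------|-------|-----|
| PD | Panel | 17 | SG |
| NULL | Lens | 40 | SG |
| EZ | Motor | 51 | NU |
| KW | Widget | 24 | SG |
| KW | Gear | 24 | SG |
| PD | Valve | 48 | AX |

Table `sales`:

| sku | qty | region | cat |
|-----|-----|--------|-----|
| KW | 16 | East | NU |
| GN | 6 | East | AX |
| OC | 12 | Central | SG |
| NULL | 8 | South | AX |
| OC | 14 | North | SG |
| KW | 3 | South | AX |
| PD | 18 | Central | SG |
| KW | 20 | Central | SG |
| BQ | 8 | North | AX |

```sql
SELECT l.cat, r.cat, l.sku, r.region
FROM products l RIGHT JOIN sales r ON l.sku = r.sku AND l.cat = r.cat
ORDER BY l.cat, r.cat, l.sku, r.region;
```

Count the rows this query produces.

10

RIGHT JOIN keeps every row from `sales`; unmatched rows get NULL for `products`'s columns.
Matching on l.sku = r.sku AND l.cat = r.cat. A NULL in a compared column never satisfies the condition.
- l (sku=PD, cat=SG) pairs with 1 row(s) of r.
- l (sku=NULL, cat=SG) has no partner in r.
- l (sku=EZ, cat=NU) has no partner in r.
- l (sku=KW, cat=SG) pairs with 1 row(s) of r.
- l (sku=KW, cat=SG) pairs with 1 row(s) of r.
- l (sku=PD, cat=AX) has no partner in r.
- 7 row(s) from r found no l partner → padded with NULL.
Total: 3 matched + 7 padded = 10 rows.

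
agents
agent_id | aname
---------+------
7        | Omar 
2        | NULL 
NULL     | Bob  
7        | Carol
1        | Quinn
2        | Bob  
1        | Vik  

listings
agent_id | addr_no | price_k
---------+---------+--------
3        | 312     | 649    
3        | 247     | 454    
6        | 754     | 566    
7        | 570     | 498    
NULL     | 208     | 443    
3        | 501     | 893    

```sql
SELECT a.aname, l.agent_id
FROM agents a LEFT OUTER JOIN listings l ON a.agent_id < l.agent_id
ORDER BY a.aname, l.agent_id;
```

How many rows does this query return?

23

LEFT JOIN keeps every row from `agents`; unmatched rows get NULL for `listings`'s columns.
Matching on a.agent_id < l.agent_id. A NULL in a compared column never satisfies the condition.
Matched pairs: 20; unmatched a rows kept: 3.
Total: 20 matched + 3 padded = 23 rows.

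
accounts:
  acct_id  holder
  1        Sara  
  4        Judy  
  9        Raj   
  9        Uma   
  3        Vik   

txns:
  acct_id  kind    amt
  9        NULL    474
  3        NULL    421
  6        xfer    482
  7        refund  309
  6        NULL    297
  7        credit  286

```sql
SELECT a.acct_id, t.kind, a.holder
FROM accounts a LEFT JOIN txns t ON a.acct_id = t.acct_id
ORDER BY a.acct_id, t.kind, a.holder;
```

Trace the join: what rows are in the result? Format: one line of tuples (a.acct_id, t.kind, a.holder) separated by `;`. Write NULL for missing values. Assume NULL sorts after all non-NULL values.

(1, NULL, Sara); (3, NULL, Vik); (4, NULL, Judy); (9, NULL, Raj); (9, NULL, Uma)

LEFT JOIN keeps every row from `accounts`; unmatched rows get NULL for `txns`'s columns.
Matching on a.acct_id = t.acct_id.
- a[0] acct_id=1 → no match; kept with NULLs on the t side.
- a[1] acct_id=4 → no match; kept with NULLs on the t side.
- a[2] acct_id=9 → 1 match(es) in t → 1 row(s).
- a[3] acct_id=9 → 1 match(es) in t → 1 row(s).
- a[4] acct_id=3 → 1 match(es) in t → 1 row(s).
After projecting and ordering:
a.acct_id | t.kind | a.holder
1 | NULL | Sara
3 | NULL | Vik
4 | NULL | Judy
9 | NULL | Raj
9 | NULL | Uma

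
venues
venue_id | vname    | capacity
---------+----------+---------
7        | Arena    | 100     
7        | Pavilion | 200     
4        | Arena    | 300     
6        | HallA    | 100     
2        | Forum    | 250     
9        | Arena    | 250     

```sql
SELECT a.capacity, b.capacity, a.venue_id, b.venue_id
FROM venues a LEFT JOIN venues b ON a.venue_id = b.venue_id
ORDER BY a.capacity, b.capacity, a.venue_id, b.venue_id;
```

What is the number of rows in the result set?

8

LEFT JOIN keeps every row from `venues a`; unmatched rows get NULL for `venues b`'s columns.
Matching on a.venue_id = b.venue_id.
- a row (venue_id=7): matches 2 b row(s) → 2 output row(s).
- a row (venue_id=7): matches 2 b row(s) → 2 output row(s).
- a row (venue_id=4): matches 1 b row(s) → 1 output row(s).
- a row (venue_id=6): matches 1 b row(s) → 1 output row(s).
- a row (venue_id=2): matches 1 b row(s) → 1 output row(s).
- a row (venue_id=9): matches 1 b row(s) → 1 output row(s).
Total: 8 rows.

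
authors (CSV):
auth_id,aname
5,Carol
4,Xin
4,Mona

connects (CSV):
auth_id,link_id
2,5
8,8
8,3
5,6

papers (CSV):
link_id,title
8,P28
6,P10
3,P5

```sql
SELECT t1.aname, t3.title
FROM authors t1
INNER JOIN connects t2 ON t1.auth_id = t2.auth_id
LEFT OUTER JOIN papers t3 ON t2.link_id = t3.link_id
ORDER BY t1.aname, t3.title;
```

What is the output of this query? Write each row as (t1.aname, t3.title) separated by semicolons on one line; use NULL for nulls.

(Carol, P10)

Step 1 — t1 INNER JOIN t2 on auth_id → 1 row(s).
Then LEFT JOIN `papers t3` on link_id: each of those 1 rows is kept; rows whose t2.link_id has no match in t3 get NULL for t3's columns.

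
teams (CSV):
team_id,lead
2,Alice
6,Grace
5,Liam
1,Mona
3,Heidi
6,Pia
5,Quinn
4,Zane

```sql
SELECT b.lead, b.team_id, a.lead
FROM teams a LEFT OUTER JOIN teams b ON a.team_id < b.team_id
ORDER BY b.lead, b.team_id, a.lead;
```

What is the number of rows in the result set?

28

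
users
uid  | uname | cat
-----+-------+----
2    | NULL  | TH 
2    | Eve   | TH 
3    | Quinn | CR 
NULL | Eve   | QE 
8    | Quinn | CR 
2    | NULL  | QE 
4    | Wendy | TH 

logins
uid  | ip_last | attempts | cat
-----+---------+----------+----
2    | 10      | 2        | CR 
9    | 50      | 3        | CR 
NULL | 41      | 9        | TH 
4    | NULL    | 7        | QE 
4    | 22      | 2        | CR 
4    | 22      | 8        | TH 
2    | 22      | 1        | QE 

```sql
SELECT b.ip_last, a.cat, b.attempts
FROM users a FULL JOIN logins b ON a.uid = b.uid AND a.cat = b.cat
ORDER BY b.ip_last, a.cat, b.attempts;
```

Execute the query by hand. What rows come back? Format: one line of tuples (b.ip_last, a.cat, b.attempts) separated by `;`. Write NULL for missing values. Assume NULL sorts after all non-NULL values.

(10, NULL, 2); (22, QE, 1); (22, TH, 8); (22, NULL, 2); (41, NULL, 9); (50, NULL, 3); (NULL, CR, NULL); (NULL, CR, NULL); (NULL, QE, NULL); (NULL, TH, NULL); (NULL, TH, NULL); (NULL, NULL, 7)

FULL OUTER JOIN keeps every row from both sides; unmatched rows get NULL for the other side's columns.
Matching on a.uid = b.uid AND a.cat = b.cat. A NULL in a compared column never satisfies the condition.
- a (uid=2, cat=TH) has no partner → padded with NULL.
- a (uid=2, cat=TH) has no partner → padded with NULL.
- a (uid=3, cat=CR) has no partner → padded with NULL.
- a (uid=NULL, cat=QE) has no partner → padded with NULL.
- a (uid=8, cat=CR) has no partner → padded with NULL.
- a (uid=2, cat=QE) pairs with 1 row(s) of b.
- a (uid=4, cat=TH) pairs with 1 row(s) of b.
- 5 row(s) from b found no a partner → padded with NULL.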